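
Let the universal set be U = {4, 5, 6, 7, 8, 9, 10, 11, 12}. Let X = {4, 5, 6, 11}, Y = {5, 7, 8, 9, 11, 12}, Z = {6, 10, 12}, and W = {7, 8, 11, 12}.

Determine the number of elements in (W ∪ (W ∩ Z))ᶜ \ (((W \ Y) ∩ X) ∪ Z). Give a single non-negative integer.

W ∩ Z = {12}
W ∪ (W ∩ Z) = {7, 8, 11, 12}
(W ∪ (W ∩ Z))ᶜ = {4, 5, 6, 9, 10}
W \ Y = {}
(W \ Y) ∩ X = {}
((W \ Y) ∩ X) ∪ Z = {6, 10, 12}
(W ∪ (W ∩ Z))ᶜ \ (((W \ Y) ∩ X) ∪ Z) = {4, 5, 9}
|(W ∪ (W ∩ Z))ᶜ \ (((W \ Y) ∩ X) ∪ Z)| = 3

3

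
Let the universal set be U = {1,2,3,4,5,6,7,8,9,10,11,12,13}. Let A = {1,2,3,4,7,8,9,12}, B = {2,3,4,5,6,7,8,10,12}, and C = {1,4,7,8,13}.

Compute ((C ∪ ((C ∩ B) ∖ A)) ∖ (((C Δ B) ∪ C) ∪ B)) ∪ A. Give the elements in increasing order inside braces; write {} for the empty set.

C ∩ B = {4,7,8}
(C ∩ B) ∖ A = {}
C ∪ ((C ∩ B) ∖ A) = {1,4,7,8,13}
C Δ B = {1,2,3,5,6,10,12,13}
(C Δ B) ∪ C = {1,2,3,4,5,6,7,8,10,12,13}
((C Δ B) ∪ C) ∪ B = {1,2,3,4,5,6,7,8,10,12,13}
(C ∪ ((C ∩ B) ∖ A)) ∖ (((C Δ B) ∪ C) ∪ B) = {}
((C ∪ ((C ∩ B) ∖ A)) ∖ (((C Δ B) ∪ C) ∪ B)) ∪ A = {1,2,3,4,7,8,9,12}

{1,2,3,4,7,8,9,12}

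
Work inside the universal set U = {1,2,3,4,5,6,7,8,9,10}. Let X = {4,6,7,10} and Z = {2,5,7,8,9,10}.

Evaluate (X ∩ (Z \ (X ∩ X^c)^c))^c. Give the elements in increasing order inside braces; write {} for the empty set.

X^c = {1,2,3,5,8,9}
X ∩ X^c = {}
(X ∩ X^c)^c = {1,2,3,4,5,6,7,8,9,10}
Z \ (X ∩ X^c)^c = {}
X ∩ (Z \ (X ∩ X^c)^c) = {}
(X ∩ (Z \ (X ∩ X^c)^c))^c = {1,2,3,4,5,6,7,8,9,10}

{1,2,3,4,5,6,7,8,9,10}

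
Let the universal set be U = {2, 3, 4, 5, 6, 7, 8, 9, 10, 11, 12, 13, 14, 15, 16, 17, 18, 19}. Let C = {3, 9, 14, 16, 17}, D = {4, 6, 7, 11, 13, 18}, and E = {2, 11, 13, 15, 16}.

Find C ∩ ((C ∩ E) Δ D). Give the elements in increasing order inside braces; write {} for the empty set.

C ∩ E = {16}
(C ∩ E) Δ D = {4, 6, 7, 11, 13, 16, 18}
C ∩ ((C ∩ E) Δ D) = {16}

{16}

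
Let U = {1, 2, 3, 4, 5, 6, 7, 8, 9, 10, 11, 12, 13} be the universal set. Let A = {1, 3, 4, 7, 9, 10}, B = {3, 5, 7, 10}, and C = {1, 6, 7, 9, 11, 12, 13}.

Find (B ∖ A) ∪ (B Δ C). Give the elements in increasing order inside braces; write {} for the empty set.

{1, 3, 5, 6, 9, 10, 11, 12, 13}

B ∖ A = {5}
B Δ C = {1, 3, 5, 6, 9, 10, 11, 12, 13}
(B ∖ A) ∪ (B Δ C) = {1, 3, 5, 6, 9, 10, 11, 12, 13}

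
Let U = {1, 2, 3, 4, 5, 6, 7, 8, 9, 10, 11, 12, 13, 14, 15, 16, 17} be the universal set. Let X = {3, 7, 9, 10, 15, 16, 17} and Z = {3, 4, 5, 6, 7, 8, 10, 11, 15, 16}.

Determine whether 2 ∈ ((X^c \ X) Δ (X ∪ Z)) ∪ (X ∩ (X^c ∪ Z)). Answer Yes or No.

2 ∉ X, so 2 ∈ X^c
2 ∈ X^c and 2 ∉ X, so 2 ∈ X^c \ X
2 ∉ X and 2 ∉ Z, so 2 ∉ X ∪ Z
2 ∈ (X^c \ X) and 2 ∉ (X ∪ Z), so 2 ∈ (X^c \ X) Δ (X ∪ Z)
2 ∉ X, so 2 ∈ X^c
2 ∈ X^c and 2 ∉ Z, so 2 ∈ X^c ∪ Z
2 ∉ X and 2 ∈ (X^c ∪ Z), so 2 ∉ X ∩ (X^c ∪ Z)
2 ∈ ((X^c \ X) Δ (X ∪ Z)) and 2 ∉ (X ∩ (X^c ∪ Z)), so 2 ∈ ((X^c \ X) Δ (X ∪ Z)) ∪ (X ∩ (X^c ∪ Z))

Yes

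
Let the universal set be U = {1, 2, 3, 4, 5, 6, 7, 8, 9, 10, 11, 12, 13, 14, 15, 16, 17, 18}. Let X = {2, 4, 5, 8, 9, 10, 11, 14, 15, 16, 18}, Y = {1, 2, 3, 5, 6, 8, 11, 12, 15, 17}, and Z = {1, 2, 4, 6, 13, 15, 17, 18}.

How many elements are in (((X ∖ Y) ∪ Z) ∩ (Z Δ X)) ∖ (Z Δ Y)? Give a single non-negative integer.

7

X ∖ Y = {4, 9, 10, 14, 16, 18}
(X ∖ Y) ∪ Z = {1, 2, 4, 6, 9, 10, 13, 14, 15, 16, 17, 18}
Z Δ X = {1, 5, 6, 8, 9, 10, 11, 13, 14, 16, 17}
((X ∖ Y) ∪ Z) ∩ (Z Δ X) = {1, 6, 9, 10, 13, 14, 16, 17}
Z Δ Y = {3, 4, 5, 8, 11, 12, 13, 18}
(((X ∖ Y) ∪ Z) ∩ (Z Δ X)) ∖ (Z Δ Y) = {1, 6, 9, 10, 14, 16, 17}
|(((X ∖ Y) ∪ Z) ∩ (Z Δ X)) ∖ (Z Δ Y)| = 7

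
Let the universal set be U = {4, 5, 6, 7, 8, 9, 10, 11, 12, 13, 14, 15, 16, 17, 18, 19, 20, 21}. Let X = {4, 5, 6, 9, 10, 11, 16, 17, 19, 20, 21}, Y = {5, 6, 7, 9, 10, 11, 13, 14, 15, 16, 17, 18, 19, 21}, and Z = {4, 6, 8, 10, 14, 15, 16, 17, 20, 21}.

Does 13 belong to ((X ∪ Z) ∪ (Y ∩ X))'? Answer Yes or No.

13 ∉ X and 13 ∉ Z, so 13 ∉ X ∪ Z
13 ∈ Y and 13 ∉ X, so 13 ∉ Y ∩ X
13 ∉ (X ∪ Z) and 13 ∉ (Y ∩ X), so 13 ∉ (X ∪ Z) ∪ (Y ∩ X)
13 ∈ ((X ∪ Z) ∪ (Y ∩ X))' since 13 ∉ ((X ∪ Z) ∪ (Y ∩ X))

Yes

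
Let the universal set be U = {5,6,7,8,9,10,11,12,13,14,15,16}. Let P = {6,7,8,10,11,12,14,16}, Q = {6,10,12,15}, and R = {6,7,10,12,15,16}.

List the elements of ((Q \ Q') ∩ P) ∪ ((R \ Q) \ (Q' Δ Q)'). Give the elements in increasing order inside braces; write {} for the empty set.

Q' = {5,7,8,9,11,13,14,16}
Q \ Q' = {6,10,12,15}
(Q \ Q') ∩ P = {6,10,12}
R \ Q = {7,16}
Q' Δ Q = {5,6,7,8,9,10,11,12,13,14,15,16}
(Q' Δ Q)' = {}
(R \ Q) \ (Q' Δ Q)' = {7,16}
((Q \ Q') ∩ P) ∪ ((R \ Q) \ (Q' Δ Q)') = {6,7,10,12,16}

{6,7,10,12,16}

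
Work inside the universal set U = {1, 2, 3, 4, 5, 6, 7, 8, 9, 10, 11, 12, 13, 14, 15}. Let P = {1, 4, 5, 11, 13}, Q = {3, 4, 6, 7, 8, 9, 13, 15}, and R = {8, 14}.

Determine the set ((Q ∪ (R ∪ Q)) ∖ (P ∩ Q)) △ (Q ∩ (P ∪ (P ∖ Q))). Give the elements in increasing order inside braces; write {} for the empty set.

{3, 4, 6, 7, 8, 9, 13, 14, 15}

R ∪ Q = {3, 4, 6, 7, 8, 9, 13, 14, 15}
Q ∪ (R ∪ Q) = {3, 4, 6, 7, 8, 9, 13, 14, 15}
P ∩ Q = {4, 13}
(Q ∪ (R ∪ Q)) ∖ (P ∩ Q) = {3, 6, 7, 8, 9, 14, 15}
P ∖ Q = {1, 5, 11}
P ∪ (P ∖ Q) = {1, 4, 5, 11, 13}
Q ∩ (P ∪ (P ∖ Q)) = {4, 13}
((Q ∪ (R ∪ Q)) ∖ (P ∩ Q)) △ (Q ∩ (P ∪ (P ∖ Q))) = {3, 4, 6, 7, 8, 9, 13, 14, 15}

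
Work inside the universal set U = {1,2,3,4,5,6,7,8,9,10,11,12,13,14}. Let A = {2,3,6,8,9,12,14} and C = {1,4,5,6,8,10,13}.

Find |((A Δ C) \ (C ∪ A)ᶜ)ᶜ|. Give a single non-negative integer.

4

A Δ C = {1,2,3,4,5,9,10,12,13,14}
C ∪ A = {1,2,3,4,5,6,8,9,10,12,13,14}
(C ∪ A)ᶜ = {7,11}
(A Δ C) \ (C ∪ A)ᶜ = {1,2,3,4,5,9,10,12,13,14}
((A Δ C) \ (C ∪ A)ᶜ)ᶜ = {6,7,8,11}
|((A Δ C) \ (C ∪ A)ᶜ)ᶜ| = 4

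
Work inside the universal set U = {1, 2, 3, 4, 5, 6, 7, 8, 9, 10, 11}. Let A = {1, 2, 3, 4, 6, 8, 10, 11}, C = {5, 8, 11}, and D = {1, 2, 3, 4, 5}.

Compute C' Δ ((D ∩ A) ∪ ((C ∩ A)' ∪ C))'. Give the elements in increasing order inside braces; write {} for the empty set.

C' = {1, 2, 3, 4, 6, 7, 9, 10}
D ∩ A = {1, 2, 3, 4}
C ∩ A = {8, 11}
(C ∩ A)' = {1, 2, 3, 4, 5, 6, 7, 9, 10}
(C ∩ A)' ∪ C = {1, 2, 3, 4, 5, 6, 7, 8, 9, 10, 11}
(D ∩ A) ∪ ((C ∩ A)' ∪ C) = {1, 2, 3, 4, 5, 6, 7, 8, 9, 10, 11}
((D ∩ A) ∪ ((C ∩ A)' ∪ C))' = {}
C' Δ ((D ∩ A) ∪ ((C ∩ A)' ∪ C))' = {1, 2, 3, 4, 6, 7, 9, 10}

{1, 2, 3, 4, 6, 7, 9, 10}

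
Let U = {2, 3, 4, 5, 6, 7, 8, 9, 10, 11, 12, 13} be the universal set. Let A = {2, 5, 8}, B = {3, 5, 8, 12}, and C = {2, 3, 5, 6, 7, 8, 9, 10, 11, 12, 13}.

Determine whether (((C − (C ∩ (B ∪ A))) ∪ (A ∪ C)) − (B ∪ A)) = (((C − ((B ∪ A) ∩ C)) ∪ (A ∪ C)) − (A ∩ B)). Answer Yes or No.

No

B ∪ A = {2, 3, 5, 8, 12}
C ∩ (B ∪ A) = {2, 3, 5, 8, 12}
C − (C ∩ (B ∪ A)) = {6, 7, 9, 10, 11, 13}
A ∪ C = {2, 3, 5, 6, 7, 8, 9, 10, 11, 12, 13}
(C − (C ∩ (B ∪ A))) ∪ (A ∪ C) = {2, 3, 5, 6, 7, 8, 9, 10, 11, 12, 13}
((C − (C ∩ (B ∪ A))) ∪ (A ∪ C)) − (B ∪ A) = {6, 7, 9, 10, 11, 13}
(B ∪ A) ∩ C = {2, 3, 5, 8, 12}
C − ((B ∪ A) ∩ C) = {6, 7, 9, 10, 11, 13}
(C − ((B ∪ A) ∩ C)) ∪ (A ∪ C) = {2, 3, 5, 6, 7, 8, 9, 10, 11, 12, 13}
A ∩ B = {5, 8}
((C − ((B ∪ A) ∩ C)) ∪ (A ∪ C)) − (A ∩ B) = {2, 3, 6, 7, 9, 10, 11, 12, 13}
2 ∈ ((C − ((B ∪ A) ∩ C)) ∪ (A ∪ C)) − (A ∩ B) but 2 ∉ ((C − (C ∩ (B ∪ A))) ∪ (A ∪ C)) − (B ∪ A), so they differ.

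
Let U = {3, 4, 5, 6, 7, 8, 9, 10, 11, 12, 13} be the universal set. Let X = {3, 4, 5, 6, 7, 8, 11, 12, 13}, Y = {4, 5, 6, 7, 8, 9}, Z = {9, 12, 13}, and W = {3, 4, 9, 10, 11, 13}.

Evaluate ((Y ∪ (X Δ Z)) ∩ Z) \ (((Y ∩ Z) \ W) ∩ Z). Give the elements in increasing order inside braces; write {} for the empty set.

X Δ Z = {3, 4, 5, 6, 7, 8, 9, 11}
Y ∪ (X Δ Z) = {3, 4, 5, 6, 7, 8, 9, 11}
(Y ∪ (X Δ Z)) ∩ Z = {9}
Y ∩ Z = {9}
(Y ∩ Z) \ W = {}
((Y ∩ Z) \ W) ∩ Z = {}
((Y ∪ (X Δ Z)) ∩ Z) \ (((Y ∩ Z) \ W) ∩ Z) = {9}

{9}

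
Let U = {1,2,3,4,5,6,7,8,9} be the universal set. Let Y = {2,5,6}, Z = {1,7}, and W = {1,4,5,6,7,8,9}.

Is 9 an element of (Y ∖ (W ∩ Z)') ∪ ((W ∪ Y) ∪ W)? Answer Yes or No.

Yes

9 ∈ W and 9 ∉ Z, so 9 ∉ W ∩ Z
9 ∈ (W ∩ Z)' since 9 ∉ (W ∩ Z)
9 ∉ Y and 9 ∈ (W ∩ Z)', so 9 ∉ Y ∖ (W ∩ Z)'
9 ∈ W and 9 ∉ Y, so 9 ∈ W ∪ Y
9 ∈ (W ∪ Y) and 9 ∈ W, so 9 ∈ (W ∪ Y) ∪ W
9 ∉ (Y ∖ (W ∩ Z)') and 9 ∈ ((W ∪ Y) ∪ W), so 9 ∈ (Y ∖ (W ∩ Z)') ∪ ((W ∪ Y) ∪ W)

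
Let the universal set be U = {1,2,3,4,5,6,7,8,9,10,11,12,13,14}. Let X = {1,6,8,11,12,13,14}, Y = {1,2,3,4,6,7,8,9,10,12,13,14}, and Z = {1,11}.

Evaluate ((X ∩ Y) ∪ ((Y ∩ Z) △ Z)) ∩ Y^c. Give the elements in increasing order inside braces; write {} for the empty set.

X ∩ Y = {1,6,8,12,13,14}
Y ∩ Z = {1}
(Y ∩ Z) △ Z = {11}
(X ∩ Y) ∪ ((Y ∩ Z) △ Z) = {1,6,8,11,12,13,14}
Y^c = {5,11}
((X ∩ Y) ∪ ((Y ∩ Z) △ Z)) ∩ Y^c = {11}

{11}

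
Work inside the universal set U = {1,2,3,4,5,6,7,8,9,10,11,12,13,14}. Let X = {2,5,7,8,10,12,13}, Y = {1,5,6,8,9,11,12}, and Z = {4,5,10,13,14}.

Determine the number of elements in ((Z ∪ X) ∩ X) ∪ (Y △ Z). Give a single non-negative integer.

13

Z ∪ X = {2,4,5,7,8,10,12,13,14}
(Z ∪ X) ∩ X = {2,5,7,8,10,12,13}
Y △ Z = {1,4,6,8,9,10,11,12,13,14}
((Z ∪ X) ∩ X) ∪ (Y △ Z) = {1,2,4,5,6,7,8,9,10,11,12,13,14}
|((Z ∪ X) ∩ X) ∪ (Y △ Z)| = 13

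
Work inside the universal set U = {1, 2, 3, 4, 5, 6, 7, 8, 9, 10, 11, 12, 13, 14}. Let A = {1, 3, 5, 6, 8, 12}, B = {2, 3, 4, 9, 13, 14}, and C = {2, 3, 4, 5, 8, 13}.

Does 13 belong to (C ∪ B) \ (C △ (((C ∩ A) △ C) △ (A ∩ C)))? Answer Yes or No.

13 ∈ C and 13 ∈ B, so 13 ∈ C ∪ B
13 ∈ C and 13 ∉ A, so 13 ∉ C ∩ A
13 ∉ (C ∩ A) and 13 ∈ C, so 13 ∈ (C ∩ A) △ C
13 ∉ A and 13 ∈ C, so 13 ∉ A ∩ C
13 ∈ ((C ∩ A) △ C) and 13 ∉ (A ∩ C), so 13 ∈ ((C ∩ A) △ C) △ (A ∩ C)
13 ∈ C and 13 ∈ (((C ∩ A) △ C) △ (A ∩ C)), so 13 ∉ C △ (((C ∩ A) △ C) △ (A ∩ C))
13 ∈ (C ∪ B) and 13 ∉ (C △ (((C ∩ A) △ C) △ (A ∩ C))), so 13 ∈ (C ∪ B) \ (C △ (((C ∩ A) △ C) △ (A ∩ C)))

Yes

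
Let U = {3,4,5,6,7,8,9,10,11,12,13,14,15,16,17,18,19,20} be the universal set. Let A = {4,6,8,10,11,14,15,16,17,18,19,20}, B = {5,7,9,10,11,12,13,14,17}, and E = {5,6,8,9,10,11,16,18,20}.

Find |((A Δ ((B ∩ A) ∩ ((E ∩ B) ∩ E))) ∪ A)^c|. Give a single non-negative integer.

6

B ∩ A = {10,11,14,17}
E ∩ B = {5,9,10,11}
(E ∩ B) ∩ E = {5,9,10,11}
(B ∩ A) ∩ ((E ∩ B) ∩ E) = {10,11}
A Δ ((B ∩ A) ∩ ((E ∩ B) ∩ E)) = {4,6,8,14,15,16,17,18,19,20}
(A Δ ((B ∩ A) ∩ ((E ∩ B) ∩ E))) ∪ A = {4,6,8,10,11,14,15,16,17,18,19,20}
((A Δ ((B ∩ A) ∩ ((E ∩ B) ∩ E))) ∪ A)^c = {3,5,7,9,12,13}
|((A Δ ((B ∩ A) ∩ ((E ∩ B) ∩ E))) ∪ A)^c| = 6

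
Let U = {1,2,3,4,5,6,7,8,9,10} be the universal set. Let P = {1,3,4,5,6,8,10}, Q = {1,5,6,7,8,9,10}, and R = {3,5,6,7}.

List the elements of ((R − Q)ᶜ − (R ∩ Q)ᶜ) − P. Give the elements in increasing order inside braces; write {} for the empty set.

{7}

R − Q = {3}
(R − Q)ᶜ = {1,2,4,5,6,7,8,9,10}
R ∩ Q = {5,6,7}
(R ∩ Q)ᶜ = {1,2,3,4,8,9,10}
(R − Q)ᶜ − (R ∩ Q)ᶜ = {5,6,7}
((R − Q)ᶜ − (R ∩ Q)ᶜ) − P = {7}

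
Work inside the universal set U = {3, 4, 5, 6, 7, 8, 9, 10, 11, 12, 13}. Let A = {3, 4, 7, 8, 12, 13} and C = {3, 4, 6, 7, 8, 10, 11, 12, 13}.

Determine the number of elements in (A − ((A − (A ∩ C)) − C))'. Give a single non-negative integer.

A ∩ C = {3, 4, 7, 8, 12, 13}
A − (A ∩ C) = {}
(A − (A ∩ C)) − C = {}
A − ((A − (A ∩ C)) − C) = {3, 4, 7, 8, 12, 13}
(A − ((A − (A ∩ C)) − C))' = {5, 6, 9, 10, 11}
|(A − ((A − (A ∩ C)) − C))'| = 5

5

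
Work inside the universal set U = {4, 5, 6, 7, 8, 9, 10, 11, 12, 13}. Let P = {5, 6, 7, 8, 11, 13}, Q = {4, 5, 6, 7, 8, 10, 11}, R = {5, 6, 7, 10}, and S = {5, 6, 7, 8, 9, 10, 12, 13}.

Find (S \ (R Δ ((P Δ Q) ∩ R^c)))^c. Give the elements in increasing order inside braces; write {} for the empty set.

P Δ Q = {4, 10, 13}
R^c = {4, 8, 9, 11, 12, 13}
(P Δ Q) ∩ R^c = {4, 13}
R Δ ((P Δ Q) ∩ R^c) = {4, 5, 6, 7, 10, 13}
S \ (R Δ ((P Δ Q) ∩ R^c)) = {8, 9, 12}
(S \ (R Δ ((P Δ Q) ∩ R^c)))^c = {4, 5, 6, 7, 10, 11, 13}

{4, 5, 6, 7, 10, 11, 13}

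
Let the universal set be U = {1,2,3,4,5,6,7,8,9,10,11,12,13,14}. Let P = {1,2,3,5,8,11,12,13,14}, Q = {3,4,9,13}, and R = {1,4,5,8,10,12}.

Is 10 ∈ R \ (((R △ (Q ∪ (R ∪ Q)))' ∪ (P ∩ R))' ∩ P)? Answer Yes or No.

Yes

10 ∈ R and 10 ∉ Q, so 10 ∈ R ∪ Q
10 ∉ Q and 10 ∈ (R ∪ Q), so 10 ∈ Q ∪ (R ∪ Q)
10 ∈ R and 10 ∈ (Q ∪ (R ∪ Q)), so 10 ∉ R △ (Q ∪ (R ∪ Q))
10 ∈ (R △ (Q ∪ (R ∪ Q)))' since 10 ∉ (R △ (Q ∪ (R ∪ Q)))
10 ∉ P and 10 ∈ R, so 10 ∉ P ∩ R
10 ∈ (R △ (Q ∪ (R ∪ Q)))' and 10 ∉ (P ∩ R), so 10 ∈ (R △ (Q ∪ (R ∪ Q)))' ∪ (P ∩ R)
10 ∉ ((R △ (Q ∪ (R ∪ Q)))' ∪ (P ∩ R))' since 10 ∈ ((R △ (Q ∪ (R ∪ Q)))' ∪ (P ∩ R))
10 ∉ ((R △ (Q ∪ (R ∪ Q)))' ∪ (P ∩ R))' and 10 ∉ P, so 10 ∉ ((R △ (Q ∪ (R ∪ Q)))' ∪ (P ∩ R))' ∩ P
10 ∈ R and 10 ∉ (((R △ (Q ∪ (R ∪ Q)))' ∪ (P ∩ R))' ∩ P), so 10 ∈ R \ (((R △ (Q ∪ (R ∪ Q)))' ∪ (P ∩ R))' ∩ P)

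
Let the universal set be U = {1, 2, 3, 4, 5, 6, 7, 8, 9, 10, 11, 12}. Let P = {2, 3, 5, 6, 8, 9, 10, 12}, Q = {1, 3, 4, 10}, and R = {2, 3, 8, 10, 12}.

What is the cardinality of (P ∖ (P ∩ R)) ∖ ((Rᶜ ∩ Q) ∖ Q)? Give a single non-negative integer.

P ∩ R = {2, 3, 8, 10, 12}
P ∖ (P ∩ R) = {5, 6, 9}
Rᶜ = {1, 4, 5, 6, 7, 9, 11}
Rᶜ ∩ Q = {1, 4}
(Rᶜ ∩ Q) ∖ Q = {}
(P ∖ (P ∩ R)) ∖ ((Rᶜ ∩ Q) ∖ Q) = {5, 6, 9}
|(P ∖ (P ∩ R)) ∖ ((Rᶜ ∩ Q) ∖ Q)| = 3

3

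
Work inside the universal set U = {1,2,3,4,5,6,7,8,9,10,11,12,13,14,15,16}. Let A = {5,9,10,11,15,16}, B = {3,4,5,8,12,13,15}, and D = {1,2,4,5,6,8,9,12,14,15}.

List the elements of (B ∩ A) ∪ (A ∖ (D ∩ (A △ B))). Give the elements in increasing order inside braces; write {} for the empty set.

{5,10,11,15,16}

B ∩ A = {5,15}
A △ B = {3,4,8,9,10,11,12,13,16}
D ∩ (A △ B) = {4,8,9,12}
A ∖ (D ∩ (A △ B)) = {5,10,11,15,16}
(B ∩ A) ∪ (A ∖ (D ∩ (A △ B))) = {5,10,11,15,16}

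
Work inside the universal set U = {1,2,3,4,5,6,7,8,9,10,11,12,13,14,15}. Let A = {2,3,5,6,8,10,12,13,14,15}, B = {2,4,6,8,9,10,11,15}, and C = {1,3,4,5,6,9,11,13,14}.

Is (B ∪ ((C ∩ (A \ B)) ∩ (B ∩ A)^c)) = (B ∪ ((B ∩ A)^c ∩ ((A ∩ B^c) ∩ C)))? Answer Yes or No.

Yes

A \ B = {3,5,12,13,14}
C ∩ (A \ B) = {3,5,13,14}
B ∩ A = {2,6,8,10,15}
(B ∩ A)^c = {1,3,4,5,7,9,11,12,13,14}
(C ∩ (A \ B)) ∩ (B ∩ A)^c = {3,5,13,14}
B ∪ ((C ∩ (A \ B)) ∩ (B ∩ A)^c) = {2,3,4,5,6,8,9,10,11,13,14,15}
B^c = {1,3,5,7,12,13,14}
A ∩ B^c = {3,5,12,13,14}
(A ∩ B^c) ∩ C = {3,5,13,14}
(B ∩ A)^c ∩ ((A ∩ B^c) ∩ C) = {3,5,13,14}
B ∪ ((B ∩ A)^c ∩ ((A ∩ B^c) ∩ C)) = {2,3,4,5,6,8,9,10,11,13,14,15}
Both equal {2,3,4,5,6,8,9,10,11,13,14,15}, so B ∪ ((C ∩ (A \ B)) ∩ (B ∩ A)^c) = B ∪ ((B ∩ A)^c ∩ ((A ∩ B^c) ∩ C)).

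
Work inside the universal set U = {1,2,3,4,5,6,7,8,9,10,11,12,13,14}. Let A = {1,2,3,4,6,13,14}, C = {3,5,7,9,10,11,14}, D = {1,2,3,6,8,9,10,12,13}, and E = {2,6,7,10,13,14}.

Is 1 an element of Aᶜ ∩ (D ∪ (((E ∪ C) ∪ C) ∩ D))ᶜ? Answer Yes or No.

No

1 ∈ A, so 1 ∉ Aᶜ
1 ∉ E and 1 ∉ C, so 1 ∉ E ∪ C
1 ∉ (E ∪ C) and 1 ∉ C, so 1 ∉ (E ∪ C) ∪ C
1 ∉ ((E ∪ C) ∪ C) and 1 ∈ D, so 1 ∉ ((E ∪ C) ∪ C) ∩ D
1 ∈ D and 1 ∉ (((E ∪ C) ∪ C) ∩ D), so 1 ∈ D ∪ (((E ∪ C) ∪ C) ∩ D)
1 ∉ (D ∪ (((E ∪ C) ∪ C) ∩ D))ᶜ since 1 ∈ (D ∪ (((E ∪ C) ∪ C) ∩ D))
1 ∉ Aᶜ and 1 ∉ (D ∪ (((E ∪ C) ∪ C) ∩ D))ᶜ, so 1 ∉ Aᶜ ∩ (D ∪ (((E ∪ C) ∪ C) ∩ D))ᶜ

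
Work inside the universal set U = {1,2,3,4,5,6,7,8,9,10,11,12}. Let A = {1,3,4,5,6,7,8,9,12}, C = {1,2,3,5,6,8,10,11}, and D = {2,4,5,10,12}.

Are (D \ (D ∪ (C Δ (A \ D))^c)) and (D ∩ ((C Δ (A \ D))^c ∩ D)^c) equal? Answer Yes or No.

A \ D = {1,3,6,7,8,9}
C Δ (A \ D) = {2,5,7,9,10,11}
(C Δ (A \ D))^c = {1,3,4,6,8,12}
D ∪ (C Δ (A \ D))^c = {1,2,3,4,5,6,8,10,12}
D \ (D ∪ (C Δ (A \ D))^c) = {}
(C Δ (A \ D))^c ∩ D = {4,12}
((C Δ (A \ D))^c ∩ D)^c = {1,2,3,5,6,7,8,9,10,11}
D ∩ ((C Δ (A \ D))^c ∩ D)^c = {2,5,10}
2 ∈ D ∩ ((C Δ (A \ D))^c ∩ D)^c but 2 ∉ D \ (D ∪ (C Δ (A \ D))^c), so they differ.

No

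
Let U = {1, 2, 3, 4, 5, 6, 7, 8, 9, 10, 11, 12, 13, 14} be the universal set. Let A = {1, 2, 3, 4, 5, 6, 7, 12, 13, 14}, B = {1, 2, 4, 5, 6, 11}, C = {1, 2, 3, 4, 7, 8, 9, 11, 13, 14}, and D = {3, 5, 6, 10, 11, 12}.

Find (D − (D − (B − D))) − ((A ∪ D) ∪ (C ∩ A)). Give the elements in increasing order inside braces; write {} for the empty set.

B − D = {1, 2, 4}
D − (B − D) = {3, 5, 6, 10, 11, 12}
D − (D − (B − D)) = {}
A ∪ D = {1, 2, 3, 4, 5, 6, 7, 10, 11, 12, 13, 14}
C ∩ A = {1, 2, 3, 4, 7, 13, 14}
(A ∪ D) ∪ (C ∩ A) = {1, 2, 3, 4, 5, 6, 7, 10, 11, 12, 13, 14}
(D − (D − (B − D))) − ((A ∪ D) ∪ (C ∩ A)) = {}

{}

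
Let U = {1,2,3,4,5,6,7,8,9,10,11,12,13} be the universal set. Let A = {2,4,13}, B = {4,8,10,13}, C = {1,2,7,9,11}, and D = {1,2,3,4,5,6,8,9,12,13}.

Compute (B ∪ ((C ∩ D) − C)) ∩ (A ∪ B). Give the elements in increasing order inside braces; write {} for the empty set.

{4,8,10,13}

C ∩ D = {1,2,9}
(C ∩ D) − C = {}
B ∪ ((C ∩ D) − C) = {4,8,10,13}
A ∪ B = {2,4,8,10,13}
(B ∪ ((C ∩ D) − C)) ∩ (A ∪ B) = {4,8,10,13}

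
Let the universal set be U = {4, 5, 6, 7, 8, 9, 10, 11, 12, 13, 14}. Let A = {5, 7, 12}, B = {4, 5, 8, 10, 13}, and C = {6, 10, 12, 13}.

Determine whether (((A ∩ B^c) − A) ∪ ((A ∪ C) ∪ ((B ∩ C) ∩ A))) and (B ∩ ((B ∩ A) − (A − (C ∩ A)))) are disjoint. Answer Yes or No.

Yes

B^c = {6, 7, 9, 11, 12, 14}
A ∩ B^c = {7, 12}
(A ∩ B^c) − A = {}
A ∪ C = {5, 6, 7, 10, 12, 13}
B ∩ C = {10, 13}
(B ∩ C) ∩ A = {}
(A ∪ C) ∪ ((B ∩ C) ∩ A) = {5, 6, 7, 10, 12, 13}
((A ∩ B^c) − A) ∪ ((A ∪ C) ∪ ((B ∩ C) ∩ A)) = {5, 6, 7, 10, 12, 13}
B ∩ A = {5}
C ∩ A = {12}
A − (C ∩ A) = {5, 7}
(B ∩ A) − (A − (C ∩ A)) = {}
B ∩ ((B ∩ A) − (A − (C ∩ A))) = {}
{5, 6, 7, 10, 12, 13} and {} share no elements.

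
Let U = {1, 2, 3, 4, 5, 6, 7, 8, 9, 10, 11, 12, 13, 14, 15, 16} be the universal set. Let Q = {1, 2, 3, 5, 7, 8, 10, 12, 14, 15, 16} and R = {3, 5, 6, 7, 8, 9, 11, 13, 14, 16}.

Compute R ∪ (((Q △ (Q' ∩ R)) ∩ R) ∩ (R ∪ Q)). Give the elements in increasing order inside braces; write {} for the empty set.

Q' = {4, 6, 9, 11, 13}
Q' ∩ R = {6, 9, 11, 13}
Q △ (Q' ∩ R) = {1, 2, 3, 5, 6, 7, 8, 9, 10, 11, 12, 13, 14, 15, 16}
(Q △ (Q' ∩ R)) ∩ R = {3, 5, 6, 7, 8, 9, 11, 13, 14, 16}
R ∪ Q = {1, 2, 3, 5, 6, 7, 8, 9, 10, 11, 12, 13, 14, 15, 16}
((Q △ (Q' ∩ R)) ∩ R) ∩ (R ∪ Q) = {3, 5, 6, 7, 8, 9, 11, 13, 14, 16}
R ∪ (((Q △ (Q' ∩ R)) ∩ R) ∩ (R ∪ Q)) = {3, 5, 6, 7, 8, 9, 11, 13, 14, 16}

{3, 5, 6, 7, 8, 9, 11, 13, 14, 16}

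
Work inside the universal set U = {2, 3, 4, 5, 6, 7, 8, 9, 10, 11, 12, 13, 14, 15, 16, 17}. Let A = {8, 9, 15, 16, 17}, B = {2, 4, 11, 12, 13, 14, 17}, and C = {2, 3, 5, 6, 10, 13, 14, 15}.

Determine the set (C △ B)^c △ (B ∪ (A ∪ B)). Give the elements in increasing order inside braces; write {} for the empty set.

C △ B = {3, 4, 5, 6, 10, 11, 12, 15, 17}
(C △ B)^c = {2, 7, 8, 9, 13, 14, 16}
A ∪ B = {2, 4, 8, 9, 11, 12, 13, 14, 15, 16, 17}
B ∪ (A ∪ B) = {2, 4, 8, 9, 11, 12, 13, 14, 15, 16, 17}
(C △ B)^c △ (B ∪ (A ∪ B)) = {4, 7, 11, 12, 15, 17}

{4, 7, 11, 12, 15, 17}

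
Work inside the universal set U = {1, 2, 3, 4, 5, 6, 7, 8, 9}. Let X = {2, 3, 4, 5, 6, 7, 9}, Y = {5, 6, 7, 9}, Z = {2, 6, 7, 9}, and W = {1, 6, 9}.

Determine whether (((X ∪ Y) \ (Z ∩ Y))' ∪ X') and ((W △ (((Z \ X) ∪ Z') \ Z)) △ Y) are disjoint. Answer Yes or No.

X ∪ Y = {2, 3, 4, 5, 6, 7, 9}
Z ∩ Y = {6, 7, 9}
(X ∪ Y) \ (Z ∩ Y) = {2, 3, 4, 5}
((X ∪ Y) \ (Z ∩ Y))' = {1, 6, 7, 8, 9}
X' = {1, 8}
((X ∪ Y) \ (Z ∩ Y))' ∪ X' = {1, 6, 7, 8, 9}
Z \ X = {}
Z' = {1, 3, 4, 5, 8}
(Z \ X) ∪ Z' = {1, 3, 4, 5, 8}
((Z \ X) ∪ Z') \ Z = {1, 3, 4, 5, 8}
W △ (((Z \ X) ∪ Z') \ Z) = {3, 4, 5, 6, 8, 9}
(W △ (((Z \ X) ∪ Z') \ Z)) △ Y = {3, 4, 7, 8}
7 lies in both, so they are not disjoint.

No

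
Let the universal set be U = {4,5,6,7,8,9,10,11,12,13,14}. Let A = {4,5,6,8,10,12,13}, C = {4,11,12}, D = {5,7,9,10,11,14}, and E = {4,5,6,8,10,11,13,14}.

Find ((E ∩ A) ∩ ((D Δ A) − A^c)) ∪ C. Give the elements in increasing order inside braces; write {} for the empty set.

{4,6,8,11,12,13}

E ∩ A = {4,5,6,8,10,13}
D Δ A = {4,6,7,8,9,11,12,13,14}
A^c = {7,9,11,14}
(D Δ A) − A^c = {4,6,8,12,13}
(E ∩ A) ∩ ((D Δ A) − A^c) = {4,6,8,13}
((E ∩ A) ∩ ((D Δ A) − A^c)) ∪ C = {4,6,8,11,12,13}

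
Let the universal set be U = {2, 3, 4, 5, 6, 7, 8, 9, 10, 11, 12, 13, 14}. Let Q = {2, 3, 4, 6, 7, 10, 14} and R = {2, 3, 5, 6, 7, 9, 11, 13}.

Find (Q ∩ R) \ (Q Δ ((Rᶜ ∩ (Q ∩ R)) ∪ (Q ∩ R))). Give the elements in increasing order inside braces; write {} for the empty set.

{2, 3, 6, 7}

Q ∩ R = {2, 3, 6, 7}
Rᶜ = {4, 8, 10, 12, 14}
Rᶜ ∩ (Q ∩ R) = {}
(Rᶜ ∩ (Q ∩ R)) ∪ (Q ∩ R) = {2, 3, 6, 7}
Q Δ ((Rᶜ ∩ (Q ∩ R)) ∪ (Q ∩ R)) = {4, 10, 14}
(Q ∩ R) \ (Q Δ ((Rᶜ ∩ (Q ∩ R)) ∪ (Q ∩ R))) = {2, 3, 6, 7}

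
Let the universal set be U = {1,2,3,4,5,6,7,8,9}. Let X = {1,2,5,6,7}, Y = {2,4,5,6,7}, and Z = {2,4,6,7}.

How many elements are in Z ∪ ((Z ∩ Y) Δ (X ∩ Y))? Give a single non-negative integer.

Z ∩ Y = {2,4,6,7}
X ∩ Y = {2,5,6,7}
(Z ∩ Y) Δ (X ∩ Y) = {4,5}
Z ∪ ((Z ∩ Y) Δ (X ∩ Y)) = {2,4,5,6,7}
|Z ∪ ((Z ∩ Y) Δ (X ∩ Y))| = 5

5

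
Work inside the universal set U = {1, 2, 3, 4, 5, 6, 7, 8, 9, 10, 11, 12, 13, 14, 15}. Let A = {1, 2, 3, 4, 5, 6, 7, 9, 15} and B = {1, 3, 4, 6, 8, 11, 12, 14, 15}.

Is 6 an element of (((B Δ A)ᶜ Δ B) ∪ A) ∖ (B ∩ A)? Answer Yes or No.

No

6 ∈ B and 6 ∈ A, so 6 ∉ B Δ A
6 ∈ (B Δ A)ᶜ since 6 ∉ (B Δ A)
6 ∈ (B Δ A)ᶜ and 6 ∈ B, so 6 ∉ (B Δ A)ᶜ Δ B
6 ∉ ((B Δ A)ᶜ Δ B) and 6 ∈ A, so 6 ∈ ((B Δ A)ᶜ Δ B) ∪ A
6 ∈ B and 6 ∈ A, so 6 ∈ B ∩ A
6 ∈ (((B Δ A)ᶜ Δ B) ∪ A) and 6 ∈ (B ∩ A), so 6 ∉ (((B Δ A)ᶜ Δ B) ∪ A) ∖ (B ∩ A)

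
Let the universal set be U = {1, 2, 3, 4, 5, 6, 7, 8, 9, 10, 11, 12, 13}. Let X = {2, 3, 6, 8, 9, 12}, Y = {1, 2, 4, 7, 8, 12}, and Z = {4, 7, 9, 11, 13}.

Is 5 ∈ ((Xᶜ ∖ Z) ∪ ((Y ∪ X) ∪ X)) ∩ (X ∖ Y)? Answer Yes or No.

5 ∉ X, so 5 ∈ Xᶜ
5 ∈ Xᶜ and 5 ∉ Z, so 5 ∈ Xᶜ ∖ Z
5 ∉ Y and 5 ∉ X, so 5 ∉ Y ∪ X
5 ∉ (Y ∪ X) and 5 ∉ X, so 5 ∉ (Y ∪ X) ∪ X
5 ∈ (Xᶜ ∖ Z) and 5 ∉ ((Y ∪ X) ∪ X), so 5 ∈ (Xᶜ ∖ Z) ∪ ((Y ∪ X) ∪ X)
5 ∉ X and 5 ∉ Y, so 5 ∉ X ∖ Y
5 ∈ ((Xᶜ ∖ Z) ∪ ((Y ∪ X) ∪ X)) and 5 ∉ (X ∖ Y), so 5 ∉ ((Xᶜ ∖ Z) ∪ ((Y ∪ X) ∪ X)) ∩ (X ∖ Y)

No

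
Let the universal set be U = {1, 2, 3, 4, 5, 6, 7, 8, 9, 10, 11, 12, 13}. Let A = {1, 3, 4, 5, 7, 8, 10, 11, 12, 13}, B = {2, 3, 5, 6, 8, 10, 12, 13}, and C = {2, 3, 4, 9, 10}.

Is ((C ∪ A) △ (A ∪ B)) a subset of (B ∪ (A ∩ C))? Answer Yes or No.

C ∪ A = {1, 2, 3, 4, 5, 7, 8, 9, 10, 11, 12, 13}
A ∪ B = {1, 2, 3, 4, 5, 6, 7, 8, 10, 11, 12, 13}
(C ∪ A) △ (A ∪ B) = {6, 9}
A ∩ C = {3, 4, 10}
B ∪ (A ∩ C) = {2, 3, 4, 5, 6, 8, 10, 12, 13}
9 ∈ (C ∪ A) △ (A ∪ B) but 9 ∉ B ∪ (A ∩ C), so the inclusion fails.

No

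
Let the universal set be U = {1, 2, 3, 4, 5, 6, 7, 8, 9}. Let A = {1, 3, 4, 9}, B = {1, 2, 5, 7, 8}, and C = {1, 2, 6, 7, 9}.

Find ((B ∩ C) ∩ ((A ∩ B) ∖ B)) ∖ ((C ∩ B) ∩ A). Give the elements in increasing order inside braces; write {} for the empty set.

B ∩ C = {1, 2, 7}
A ∩ B = {1}
(A ∩ B) ∖ B = {}
(B ∩ C) ∩ ((A ∩ B) ∖ B) = {}
C ∩ B = {1, 2, 7}
(C ∩ B) ∩ A = {1}
((B ∩ C) ∩ ((A ∩ B) ∖ B)) ∖ ((C ∩ B) ∩ A) = {}

{}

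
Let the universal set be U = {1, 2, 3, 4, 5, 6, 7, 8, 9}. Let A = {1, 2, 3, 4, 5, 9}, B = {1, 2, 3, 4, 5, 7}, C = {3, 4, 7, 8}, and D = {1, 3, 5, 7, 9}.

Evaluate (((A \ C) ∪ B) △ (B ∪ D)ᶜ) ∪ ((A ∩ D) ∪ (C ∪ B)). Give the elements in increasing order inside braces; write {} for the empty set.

{1, 2, 3, 4, 5, 6, 7, 8, 9}

A \ C = {1, 2, 5, 9}
(A \ C) ∪ B = {1, 2, 3, 4, 5, 7, 9}
B ∪ D = {1, 2, 3, 4, 5, 7, 9}
(B ∪ D)ᶜ = {6, 8}
((A \ C) ∪ B) △ (B ∪ D)ᶜ = {1, 2, 3, 4, 5, 6, 7, 8, 9}
A ∩ D = {1, 3, 5, 9}
C ∪ B = {1, 2, 3, 4, 5, 7, 8}
(A ∩ D) ∪ (C ∪ B) = {1, 2, 3, 4, 5, 7, 8, 9}
(((A \ C) ∪ B) △ (B ∪ D)ᶜ) ∪ ((A ∩ D) ∪ (C ∪ B)) = {1, 2, 3, 4, 5, 6, 7, 8, 9}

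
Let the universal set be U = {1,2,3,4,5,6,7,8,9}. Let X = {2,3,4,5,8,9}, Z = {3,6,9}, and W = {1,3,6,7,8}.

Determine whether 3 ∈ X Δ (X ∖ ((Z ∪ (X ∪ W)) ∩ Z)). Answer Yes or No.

3 ∈ X and 3 ∈ W, so 3 ∈ X ∪ W
3 ∈ Z and 3 ∈ (X ∪ W), so 3 ∈ Z ∪ (X ∪ W)
3 ∈ (Z ∪ (X ∪ W)) and 3 ∈ Z, so 3 ∈ (Z ∪ (X ∪ W)) ∩ Z
3 ∈ X and 3 ∈ ((Z ∪ (X ∪ W)) ∩ Z), so 3 ∉ X ∖ ((Z ∪ (X ∪ W)) ∩ Z)
3 ∈ X and 3 ∉ (X ∖ ((Z ∪ (X ∪ W)) ∩ Z)), so 3 ∈ X Δ (X ∖ ((Z ∪ (X ∪ W)) ∩ Z))

Yes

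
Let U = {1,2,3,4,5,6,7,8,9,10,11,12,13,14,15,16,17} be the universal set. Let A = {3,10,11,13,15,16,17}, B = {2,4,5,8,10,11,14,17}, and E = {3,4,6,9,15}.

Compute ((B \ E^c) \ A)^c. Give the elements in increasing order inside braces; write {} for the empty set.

E^c = {1,2,5,7,8,10,11,12,13,14,16,17}
B \ E^c = {4}
(B \ E^c) \ A = {4}
((B \ E^c) \ A)^c = {1,2,3,5,6,7,8,9,10,11,12,13,14,15,16,17}

{1,2,3,5,6,7,8,9,10,11,12,13,14,15,16,17}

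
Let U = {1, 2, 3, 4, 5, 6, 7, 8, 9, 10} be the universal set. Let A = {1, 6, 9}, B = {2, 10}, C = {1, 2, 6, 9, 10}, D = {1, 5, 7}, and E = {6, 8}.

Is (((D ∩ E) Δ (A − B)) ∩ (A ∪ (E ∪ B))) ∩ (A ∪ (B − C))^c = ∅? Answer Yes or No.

D ∩ E = {}
A − B = {1, 6, 9}
(D ∩ E) Δ (A − B) = {1, 6, 9}
E ∪ B = {2, 6, 8, 10}
A ∪ (E ∪ B) = {1, 2, 6, 8, 9, 10}
((D ∩ E) Δ (A − B)) ∩ (A ∪ (E ∪ B)) = {1, 6, 9}
B − C = {}
A ∪ (B − C) = {1, 6, 9}
(A ∪ (B − C))^c = {2, 3, 4, 5, 7, 8, 10}
{1, 6, 9} and {2, 3, 4, 5, 7, 8, 10} share no elements.

Yes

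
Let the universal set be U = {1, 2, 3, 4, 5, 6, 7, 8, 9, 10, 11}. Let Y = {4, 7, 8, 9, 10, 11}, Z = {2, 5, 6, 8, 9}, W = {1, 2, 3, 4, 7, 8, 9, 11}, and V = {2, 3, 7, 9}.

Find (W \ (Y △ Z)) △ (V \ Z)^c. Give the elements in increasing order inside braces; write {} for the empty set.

{2, 3, 4, 5, 6, 10, 11}

Y △ Z = {2, 4, 5, 6, 7, 10, 11}
W \ (Y △ Z) = {1, 3, 8, 9}
V \ Z = {3, 7}
(V \ Z)^c = {1, 2, 4, 5, 6, 8, 9, 10, 11}
(W \ (Y △ Z)) △ (V \ Z)^c = {2, 3, 4, 5, 6, 10, 11}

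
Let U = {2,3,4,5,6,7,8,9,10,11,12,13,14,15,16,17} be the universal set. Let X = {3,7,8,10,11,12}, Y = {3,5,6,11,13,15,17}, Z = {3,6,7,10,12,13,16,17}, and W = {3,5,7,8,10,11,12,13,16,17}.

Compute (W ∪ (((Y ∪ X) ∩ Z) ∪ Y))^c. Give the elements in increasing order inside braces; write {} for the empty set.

Y ∪ X = {3,5,6,7,8,10,11,12,13,15,17}
(Y ∪ X) ∩ Z = {3,6,7,10,12,13,17}
((Y ∪ X) ∩ Z) ∪ Y = {3,5,6,7,10,11,12,13,15,17}
W ∪ (((Y ∪ X) ∩ Z) ∪ Y) = {3,5,6,7,8,10,11,12,13,15,16,17}
(W ∪ (((Y ∪ X) ∩ Z) ∪ Y))^c = {2,4,9,14}

{2,4,9,14}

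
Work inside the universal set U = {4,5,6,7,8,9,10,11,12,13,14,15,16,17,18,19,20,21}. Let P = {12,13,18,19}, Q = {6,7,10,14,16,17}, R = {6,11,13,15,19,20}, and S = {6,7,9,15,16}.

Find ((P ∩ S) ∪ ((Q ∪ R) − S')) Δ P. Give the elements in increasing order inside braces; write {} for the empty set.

{6,7,12,13,15,16,18,19}

P ∩ S = {}
Q ∪ R = {6,7,10,11,13,14,15,16,17,19,20}
S' = {4,5,8,10,11,12,13,14,17,18,19,20,21}
(Q ∪ R) − S' = {6,7,15,16}
(P ∩ S) ∪ ((Q ∪ R) − S') = {6,7,15,16}
((P ∩ S) ∪ ((Q ∪ R) − S')) Δ P = {6,7,12,13,15,16,18,19}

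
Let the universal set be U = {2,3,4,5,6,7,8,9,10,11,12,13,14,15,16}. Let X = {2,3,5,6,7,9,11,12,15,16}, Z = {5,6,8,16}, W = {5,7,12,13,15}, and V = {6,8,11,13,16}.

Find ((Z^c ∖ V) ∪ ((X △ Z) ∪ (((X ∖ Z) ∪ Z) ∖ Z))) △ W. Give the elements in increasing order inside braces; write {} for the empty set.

{2,3,4,5,8,9,10,11,13,14}

Z^c = {2,3,4,7,9,10,11,12,13,14,15}
Z^c ∖ V = {2,3,4,7,9,10,12,14,15}
X △ Z = {2,3,7,8,9,11,12,15}
X ∖ Z = {2,3,7,9,11,12,15}
(X ∖ Z) ∪ Z = {2,3,5,6,7,8,9,11,12,15,16}
((X ∖ Z) ∪ Z) ∖ Z = {2,3,7,9,11,12,15}
(X △ Z) ∪ (((X ∖ Z) ∪ Z) ∖ Z) = {2,3,7,8,9,11,12,15}
(Z^c ∖ V) ∪ ((X △ Z) ∪ (((X ∖ Z) ∪ Z) ∖ Z)) = {2,3,4,7,8,9,10,11,12,14,15}
((Z^c ∖ V) ∪ ((X △ Z) ∪ (((X ∖ Z) ∪ Z) ∖ Z))) △ W = {2,3,4,5,8,9,10,11,13,14}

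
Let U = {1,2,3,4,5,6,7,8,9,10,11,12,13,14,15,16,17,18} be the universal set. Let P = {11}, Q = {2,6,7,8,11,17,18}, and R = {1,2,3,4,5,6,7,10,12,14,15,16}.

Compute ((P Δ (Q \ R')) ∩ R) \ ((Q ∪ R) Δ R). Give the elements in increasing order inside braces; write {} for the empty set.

{2,6,7}

R' = {8,9,11,13,17,18}
Q \ R' = {2,6,7}
P Δ (Q \ R') = {2,6,7,11}
(P Δ (Q \ R')) ∩ R = {2,6,7}
Q ∪ R = {1,2,3,4,5,6,7,8,10,11,12,14,15,16,17,18}
(Q ∪ R) Δ R = {8,11,17,18}
((P Δ (Q \ R')) ∩ R) \ ((Q ∪ R) Δ R) = {2,6,7}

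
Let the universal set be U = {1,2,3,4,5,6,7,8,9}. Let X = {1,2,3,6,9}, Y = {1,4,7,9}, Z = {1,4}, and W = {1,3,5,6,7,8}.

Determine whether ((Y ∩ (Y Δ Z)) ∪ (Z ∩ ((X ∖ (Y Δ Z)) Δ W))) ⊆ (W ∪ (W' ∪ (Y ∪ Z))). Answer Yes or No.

Y Δ Z = {7,9}
Y ∩ (Y Δ Z) = {7,9}
X ∖ (Y Δ Z) = {1,2,3,6}
(X ∖ (Y Δ Z)) Δ W = {2,5,7,8}
Z ∩ ((X ∖ (Y Δ Z)) Δ W) = {}
(Y ∩ (Y Δ Z)) ∪ (Z ∩ ((X ∖ (Y Δ Z)) Δ W)) = {7,9}
W' = {2,4,9}
Y ∪ Z = {1,4,7,9}
W' ∪ (Y ∪ Z) = {1,2,4,7,9}
W ∪ (W' ∪ (Y ∪ Z)) = {1,2,3,4,5,6,7,8,9}
Every element of {7,9} is in {1,2,3,4,5,6,7,8,9}, so (Y ∩ (Y Δ Z)) ∪ (Z ∩ ((X ∖ (Y Δ Z)) Δ W)) ⊆ W ∪ (W' ∪ (Y ∪ Z)).

Yes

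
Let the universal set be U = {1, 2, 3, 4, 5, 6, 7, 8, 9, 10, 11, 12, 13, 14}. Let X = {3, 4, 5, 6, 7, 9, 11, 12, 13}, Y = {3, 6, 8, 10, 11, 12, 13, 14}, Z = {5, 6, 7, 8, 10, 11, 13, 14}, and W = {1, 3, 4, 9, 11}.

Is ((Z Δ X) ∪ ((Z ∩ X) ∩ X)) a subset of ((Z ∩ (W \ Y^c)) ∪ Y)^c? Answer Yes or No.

No

Z Δ X = {3, 4, 8, 9, 10, 12, 14}
Z ∩ X = {5, 6, 7, 11, 13}
(Z ∩ X) ∩ X = {5, 6, 7, 11, 13}
(Z Δ X) ∪ ((Z ∩ X) ∩ X) = {3, 4, 5, 6, 7, 8, 9, 10, 11, 12, 13, 14}
Y^c = {1, 2, 4, 5, 7, 9}
W \ Y^c = {3, 11}
Z ∩ (W \ Y^c) = {11}
(Z ∩ (W \ Y^c)) ∪ Y = {3, 6, 8, 10, 11, 12, 13, 14}
((Z ∩ (W \ Y^c)) ∪ Y)^c = {1, 2, 4, 5, 7, 9}
3 ∈ (Z Δ X) ∪ ((Z ∩ X) ∩ X) but 3 ∉ ((Z ∩ (W \ Y^c)) ∪ Y)^c, so the inclusion fails.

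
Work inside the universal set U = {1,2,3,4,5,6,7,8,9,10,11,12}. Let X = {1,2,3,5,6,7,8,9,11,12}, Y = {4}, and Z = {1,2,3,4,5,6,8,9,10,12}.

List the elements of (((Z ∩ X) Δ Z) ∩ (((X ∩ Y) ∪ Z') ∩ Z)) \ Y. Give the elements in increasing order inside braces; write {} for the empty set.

Z ∩ X = {1,2,3,5,6,8,9,12}
(Z ∩ X) Δ Z = {4,10}
X ∩ Y = {}
Z' = {7,11}
(X ∩ Y) ∪ Z' = {7,11}
((X ∩ Y) ∪ Z') ∩ Z = {}
((Z ∩ X) Δ Z) ∩ (((X ∩ Y) ∪ Z') ∩ Z) = {}
(((Z ∩ X) Δ Z) ∩ (((X ∩ Y) ∪ Z') ∩ Z)) \ Y = {}

{}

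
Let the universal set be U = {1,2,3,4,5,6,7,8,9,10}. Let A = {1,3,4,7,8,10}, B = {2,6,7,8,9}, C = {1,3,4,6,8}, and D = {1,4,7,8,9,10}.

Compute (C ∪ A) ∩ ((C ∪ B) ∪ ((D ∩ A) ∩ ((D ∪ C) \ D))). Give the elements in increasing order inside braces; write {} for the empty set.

{1,3,4,6,7,8}

C ∪ A = {1,3,4,6,7,8,10}
C ∪ B = {1,2,3,4,6,7,8,9}
D ∩ A = {1,4,7,8,10}
D ∪ C = {1,3,4,6,7,8,9,10}
(D ∪ C) \ D = {3,6}
(D ∩ A) ∩ ((D ∪ C) \ D) = {}
(C ∪ B) ∪ ((D ∩ A) ∩ ((D ∪ C) \ D)) = {1,2,3,4,6,7,8,9}
(C ∪ A) ∩ ((C ∪ B) ∪ ((D ∩ A) ∩ ((D ∪ C) \ D))) = {1,3,4,6,7,8}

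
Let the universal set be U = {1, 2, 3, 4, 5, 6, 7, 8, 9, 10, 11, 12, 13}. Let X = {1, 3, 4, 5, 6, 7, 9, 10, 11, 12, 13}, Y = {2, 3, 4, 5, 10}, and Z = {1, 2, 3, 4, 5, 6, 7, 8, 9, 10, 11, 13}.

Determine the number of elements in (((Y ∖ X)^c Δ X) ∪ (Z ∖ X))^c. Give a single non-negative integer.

Y ∖ X = {2}
(Y ∖ X)^c = {1, 3, 4, 5, 6, 7, 8, 9, 10, 11, 12, 13}
(Y ∖ X)^c Δ X = {8}
Z ∖ X = {2, 8}
((Y ∖ X)^c Δ X) ∪ (Z ∖ X) = {2, 8}
(((Y ∖ X)^c Δ X) ∪ (Z ∖ X))^c = {1, 3, 4, 5, 6, 7, 9, 10, 11, 12, 13}
|(((Y ∖ X)^c Δ X) ∪ (Z ∖ X))^c| = 11

11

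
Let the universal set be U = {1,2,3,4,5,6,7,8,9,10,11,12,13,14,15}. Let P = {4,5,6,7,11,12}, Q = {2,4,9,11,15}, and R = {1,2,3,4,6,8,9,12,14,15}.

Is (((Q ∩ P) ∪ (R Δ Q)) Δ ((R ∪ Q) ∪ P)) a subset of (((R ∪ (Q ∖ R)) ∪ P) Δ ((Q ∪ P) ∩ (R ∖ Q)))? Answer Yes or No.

Q ∩ P = {4,11}
R Δ Q = {1,3,6,8,11,12,14}
(Q ∩ P) ∪ (R Δ Q) = {1,3,4,6,8,11,12,14}
R ∪ Q = {1,2,3,4,6,8,9,11,12,14,15}
(R ∪ Q) ∪ P = {1,2,3,4,5,6,7,8,9,11,12,14,15}
((Q ∩ P) ∪ (R Δ Q)) Δ ((R ∪ Q) ∪ P) = {2,5,7,9,15}
Q ∖ R = {11}
R ∪ (Q ∖ R) = {1,2,3,4,6,8,9,11,12,14,15}
(R ∪ (Q ∖ R)) ∪ P = {1,2,3,4,5,6,7,8,9,11,12,14,15}
Q ∪ P = {2,4,5,6,7,9,11,12,15}
R ∖ Q = {1,3,6,8,12,14}
(Q ∪ P) ∩ (R ∖ Q) = {6,12}
((R ∪ (Q ∖ R)) ∪ P) Δ ((Q ∪ P) ∩ (R ∖ Q)) = {1,2,3,4,5,7,8,9,11,14,15}
Every element of {2,5,7,9,15} is in {1,2,3,4,5,7,8,9,11,14,15}, so ((Q ∩ P) ∪ (R Δ Q)) Δ ((R ∪ Q) ∪ P) ⊆ ((R ∪ (Q ∖ R)) ∪ P) Δ ((Q ∪ P) ∩ (R ∖ Q)).

Yes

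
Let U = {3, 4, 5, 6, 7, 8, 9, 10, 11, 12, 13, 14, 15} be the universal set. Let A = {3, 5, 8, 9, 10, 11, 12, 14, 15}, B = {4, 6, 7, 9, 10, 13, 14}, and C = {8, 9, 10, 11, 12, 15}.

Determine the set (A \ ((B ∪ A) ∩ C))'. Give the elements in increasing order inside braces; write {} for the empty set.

B ∪ A = {3, 4, 5, 6, 7, 8, 9, 10, 11, 12, 13, 14, 15}
(B ∪ A) ∩ C = {8, 9, 10, 11, 12, 15}
A \ ((B ∪ A) ∩ C) = {3, 5, 14}
(A \ ((B ∪ A) ∩ C))' = {4, 6, 7, 8, 9, 10, 11, 12, 13, 15}

{4, 6, 7, 8, 9, 10, 11, 12, 13, 15}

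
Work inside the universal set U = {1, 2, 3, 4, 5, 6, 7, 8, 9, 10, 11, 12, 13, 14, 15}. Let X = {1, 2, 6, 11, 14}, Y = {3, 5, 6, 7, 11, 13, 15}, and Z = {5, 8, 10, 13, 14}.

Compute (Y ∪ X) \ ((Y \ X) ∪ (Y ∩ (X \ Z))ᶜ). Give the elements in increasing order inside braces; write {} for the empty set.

{6, 11}

Y ∪ X = {1, 2, 3, 5, 6, 7, 11, 13, 14, 15}
Y \ X = {3, 5, 7, 13, 15}
X \ Z = {1, 2, 6, 11}
Y ∩ (X \ Z) = {6, 11}
(Y ∩ (X \ Z))ᶜ = {1, 2, 3, 4, 5, 7, 8, 9, 10, 12, 13, 14, 15}
(Y \ X) ∪ (Y ∩ (X \ Z))ᶜ = {1, 2, 3, 4, 5, 7, 8, 9, 10, 12, 13, 14, 15}
(Y ∪ X) \ ((Y \ X) ∪ (Y ∩ (X \ Z))ᶜ) = {6, 11}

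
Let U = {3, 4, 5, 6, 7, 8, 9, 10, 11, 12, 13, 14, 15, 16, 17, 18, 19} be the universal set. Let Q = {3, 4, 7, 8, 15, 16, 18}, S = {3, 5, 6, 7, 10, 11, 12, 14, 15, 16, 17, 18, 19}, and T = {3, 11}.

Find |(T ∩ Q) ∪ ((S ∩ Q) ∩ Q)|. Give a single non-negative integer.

5

T ∩ Q = {3}
S ∩ Q = {3, 7, 15, 16, 18}
(S ∩ Q) ∩ Q = {3, 7, 15, 16, 18}
(T ∩ Q) ∪ ((S ∩ Q) ∩ Q) = {3, 7, 15, 16, 18}
|(T ∩ Q) ∪ ((S ∩ Q) ∩ Q)| = 5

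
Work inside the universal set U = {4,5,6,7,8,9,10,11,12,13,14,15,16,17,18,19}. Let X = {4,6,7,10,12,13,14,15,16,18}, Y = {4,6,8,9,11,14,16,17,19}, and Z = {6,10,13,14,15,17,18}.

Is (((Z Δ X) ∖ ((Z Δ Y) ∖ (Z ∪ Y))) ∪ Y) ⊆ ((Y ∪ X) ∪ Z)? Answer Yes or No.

Yes

Z Δ X = {4,7,12,16,17}
Z Δ Y = {4,8,9,10,11,13,15,16,18,19}
Z ∪ Y = {4,6,8,9,10,11,13,14,15,16,17,18,19}
(Z Δ Y) ∖ (Z ∪ Y) = {}
(Z Δ X) ∖ ((Z Δ Y) ∖ (Z ∪ Y)) = {4,7,12,16,17}
((Z Δ X) ∖ ((Z Δ Y) ∖ (Z ∪ Y))) ∪ Y = {4,6,7,8,9,11,12,14,16,17,19}
Y ∪ X = {4,6,7,8,9,10,11,12,13,14,15,16,17,18,19}
(Y ∪ X) ∪ Z = {4,6,7,8,9,10,11,12,13,14,15,16,17,18,19}
Every element of {4,6,7,8,9,11,12,14,16,17,19} is in {4,6,7,8,9,10,11,12,13,14,15,16,17,18,19}, so ((Z Δ X) ∖ ((Z Δ Y) ∖ (Z ∪ Y))) ∪ Y ⊆ (Y ∪ X) ∪ Z.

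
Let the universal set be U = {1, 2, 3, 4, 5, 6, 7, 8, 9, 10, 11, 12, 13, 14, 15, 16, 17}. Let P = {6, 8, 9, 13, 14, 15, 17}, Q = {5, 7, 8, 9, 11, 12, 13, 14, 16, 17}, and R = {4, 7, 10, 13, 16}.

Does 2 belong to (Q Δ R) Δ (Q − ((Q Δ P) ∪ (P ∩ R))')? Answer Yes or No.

2 ∉ Q and 2 ∉ R, so 2 ∉ Q Δ R
2 ∉ Q and 2 ∉ P, so 2 ∉ Q Δ P
2 ∉ P and 2 ∉ R, so 2 ∉ P ∩ R
2 ∉ (Q Δ P) and 2 ∉ (P ∩ R), so 2 ∉ (Q Δ P) ∪ (P ∩ R)
2 ∈ ((Q Δ P) ∪ (P ∩ R))' since 2 ∉ ((Q Δ P) ∪ (P ∩ R))
2 ∉ Q and 2 ∈ ((Q Δ P) ∪ (P ∩ R))', so 2 ∉ Q − ((Q Δ P) ∪ (P ∩ R))'
2 ∉ (Q Δ R) and 2 ∉ (Q − ((Q Δ P) ∪ (P ∩ R))'), so 2 ∉ (Q Δ R) Δ (Q − ((Q Δ P) ∪ (P ∩ R))')

No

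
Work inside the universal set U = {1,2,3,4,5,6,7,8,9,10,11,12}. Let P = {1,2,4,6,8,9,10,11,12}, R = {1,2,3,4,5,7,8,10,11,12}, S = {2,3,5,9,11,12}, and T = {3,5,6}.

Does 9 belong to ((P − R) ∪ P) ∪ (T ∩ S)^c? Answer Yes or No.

Yes

9 ∈ P and 9 ∉ R, so 9 ∈ P − R
9 ∈ (P − R) and 9 ∈ P, so 9 ∈ (P − R) ∪ P
9 ∉ T and 9 ∈ S, so 9 ∉ T ∩ S
9 ∈ (T ∩ S)^c since 9 ∉ (T ∩ S)
9 ∈ ((P − R) ∪ P) and 9 ∈ (T ∩ S)^c, so 9 ∈ ((P − R) ∪ P) ∪ (T ∩ S)^c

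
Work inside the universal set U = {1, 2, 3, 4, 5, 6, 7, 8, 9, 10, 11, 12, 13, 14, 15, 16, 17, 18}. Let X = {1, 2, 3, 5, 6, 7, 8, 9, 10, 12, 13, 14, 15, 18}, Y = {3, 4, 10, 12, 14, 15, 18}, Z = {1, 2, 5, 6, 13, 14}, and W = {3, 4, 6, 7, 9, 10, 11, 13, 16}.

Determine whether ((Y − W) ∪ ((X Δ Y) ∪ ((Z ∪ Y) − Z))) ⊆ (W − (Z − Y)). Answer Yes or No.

Y − W = {12, 14, 15, 18}
X Δ Y = {1, 2, 4, 5, 6, 7, 8, 9, 13}
Z ∪ Y = {1, 2, 3, 4, 5, 6, 10, 12, 13, 14, 15, 18}
(Z ∪ Y) − Z = {3, 4, 10, 12, 15, 18}
(X Δ Y) ∪ ((Z ∪ Y) − Z) = {1, 2, 3, 4, 5, 6, 7, 8, 9, 10, 12, 13, 15, 18}
(Y − W) ∪ ((X Δ Y) ∪ ((Z ∪ Y) − Z)) = {1, 2, 3, 4, 5, 6, 7, 8, 9, 10, 12, 13, 14, 15, 18}
Z − Y = {1, 2, 5, 6, 13}
W − (Z − Y) = {3, 4, 7, 9, 10, 11, 16}
1 ∈ (Y − W) ∪ ((X Δ Y) ∪ ((Z ∪ Y) − Z)) but 1 ∉ W − (Z − Y), so the inclusion fails.

No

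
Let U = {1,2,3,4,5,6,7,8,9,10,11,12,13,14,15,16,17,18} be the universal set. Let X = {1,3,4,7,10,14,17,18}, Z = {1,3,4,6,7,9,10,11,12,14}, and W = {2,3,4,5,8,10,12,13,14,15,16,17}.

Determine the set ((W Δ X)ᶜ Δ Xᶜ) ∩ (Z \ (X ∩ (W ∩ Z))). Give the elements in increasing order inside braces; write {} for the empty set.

{12}

W Δ X = {1,2,5,7,8,12,13,15,16,18}
(W Δ X)ᶜ = {3,4,6,9,10,11,14,17}
Xᶜ = {2,5,6,8,9,11,12,13,15,16}
(W Δ X)ᶜ Δ Xᶜ = {2,3,4,5,8,10,12,13,14,15,16,17}
W ∩ Z = {3,4,10,12,14}
X ∩ (W ∩ Z) = {3,4,10,14}
Z \ (X ∩ (W ∩ Z)) = {1,6,7,9,11,12}
((W Δ X)ᶜ Δ Xᶜ) ∩ (Z \ (X ∩ (W ∩ Z))) = {12}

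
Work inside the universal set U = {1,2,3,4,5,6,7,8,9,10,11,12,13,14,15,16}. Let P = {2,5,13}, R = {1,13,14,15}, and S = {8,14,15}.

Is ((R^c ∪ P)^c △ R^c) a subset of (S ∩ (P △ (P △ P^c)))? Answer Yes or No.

R^c = {2,3,4,5,6,7,8,9,10,11,12,16}
R^c ∪ P = {2,3,4,5,6,7,8,9,10,11,12,13,16}
(R^c ∪ P)^c = {1,14,15}
(R^c ∪ P)^c △ R^c = {1,2,3,4,5,6,7,8,9,10,11,12,14,15,16}
P^c = {1,3,4,6,7,8,9,10,11,12,14,15,16}
P △ P^c = {1,2,3,4,5,6,7,8,9,10,11,12,13,14,15,16}
P △ (P △ P^c) = {1,3,4,6,7,8,9,10,11,12,14,15,16}
S ∩ (P △ (P △ P^c)) = {8,14,15}
1 ∈ (R^c ∪ P)^c △ R^c but 1 ∉ S ∩ (P △ (P △ P^c)), so the inclusion fails.

No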